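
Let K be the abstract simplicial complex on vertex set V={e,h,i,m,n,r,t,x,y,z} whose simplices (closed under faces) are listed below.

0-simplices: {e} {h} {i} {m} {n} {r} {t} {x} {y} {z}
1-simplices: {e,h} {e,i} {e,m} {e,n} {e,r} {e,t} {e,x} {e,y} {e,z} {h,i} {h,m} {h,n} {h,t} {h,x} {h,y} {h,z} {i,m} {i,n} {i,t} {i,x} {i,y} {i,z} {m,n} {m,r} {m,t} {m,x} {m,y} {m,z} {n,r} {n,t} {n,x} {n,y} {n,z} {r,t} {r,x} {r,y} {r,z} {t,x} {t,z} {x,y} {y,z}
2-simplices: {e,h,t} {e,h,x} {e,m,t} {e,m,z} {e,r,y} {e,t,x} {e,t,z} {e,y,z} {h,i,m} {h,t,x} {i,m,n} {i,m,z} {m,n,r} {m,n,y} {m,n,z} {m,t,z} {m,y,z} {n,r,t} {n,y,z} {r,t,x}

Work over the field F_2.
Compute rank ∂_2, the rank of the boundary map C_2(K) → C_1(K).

n_0=10 n_1=41 n_2=20  [Z2]
∂1: piv[eh,ei,em,en,er,et,ex,ey,ez] rk=9  ker:hi,hm,hn,ht,hx,hy,hz,im,in,it,ix,iy,iz,mn,mr,mt,mx,my,mz,nr,nt,nx,ny,nz,rt,rx,ry,rz,tx,tz,xy,yz
∂2: piv[eht,ehx,emt,emz,ery,etx,etz,eyz,him,imn,imz,mnr,mny,mnz,myz,nrt,rtx] rk=17  ker:htx,mtz,nyz
rk∂_2=17

rank∂_2=17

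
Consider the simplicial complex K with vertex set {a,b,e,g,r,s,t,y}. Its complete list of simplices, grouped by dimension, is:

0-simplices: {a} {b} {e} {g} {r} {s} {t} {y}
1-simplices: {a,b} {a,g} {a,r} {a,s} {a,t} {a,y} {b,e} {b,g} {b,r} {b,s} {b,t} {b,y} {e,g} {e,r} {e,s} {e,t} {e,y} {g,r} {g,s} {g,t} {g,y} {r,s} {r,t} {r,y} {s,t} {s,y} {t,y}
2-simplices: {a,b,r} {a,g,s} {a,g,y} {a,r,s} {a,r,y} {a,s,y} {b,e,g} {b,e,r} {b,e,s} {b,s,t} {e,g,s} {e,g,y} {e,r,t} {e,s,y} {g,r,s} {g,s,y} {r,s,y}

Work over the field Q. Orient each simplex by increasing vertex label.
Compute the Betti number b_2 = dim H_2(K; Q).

b_2=3

n_0=8 n_1=27 n_2=17  [Q]
∂1: piv[ab,ag,ar,as,at,ay,be] rk=7  ker:bg,br,bs,bt,by,eg,er,es,et,ey,gr,gs,gt,gy,rs,rt,ry,st,sy,ty
∂2: piv[abr,ags,agy,ars,ary,asy,beg,ber,bes,bst,egs,egy,ert,grs] rk=14  ker:esy,gsy,rsy
b_2=(17−14)−0=3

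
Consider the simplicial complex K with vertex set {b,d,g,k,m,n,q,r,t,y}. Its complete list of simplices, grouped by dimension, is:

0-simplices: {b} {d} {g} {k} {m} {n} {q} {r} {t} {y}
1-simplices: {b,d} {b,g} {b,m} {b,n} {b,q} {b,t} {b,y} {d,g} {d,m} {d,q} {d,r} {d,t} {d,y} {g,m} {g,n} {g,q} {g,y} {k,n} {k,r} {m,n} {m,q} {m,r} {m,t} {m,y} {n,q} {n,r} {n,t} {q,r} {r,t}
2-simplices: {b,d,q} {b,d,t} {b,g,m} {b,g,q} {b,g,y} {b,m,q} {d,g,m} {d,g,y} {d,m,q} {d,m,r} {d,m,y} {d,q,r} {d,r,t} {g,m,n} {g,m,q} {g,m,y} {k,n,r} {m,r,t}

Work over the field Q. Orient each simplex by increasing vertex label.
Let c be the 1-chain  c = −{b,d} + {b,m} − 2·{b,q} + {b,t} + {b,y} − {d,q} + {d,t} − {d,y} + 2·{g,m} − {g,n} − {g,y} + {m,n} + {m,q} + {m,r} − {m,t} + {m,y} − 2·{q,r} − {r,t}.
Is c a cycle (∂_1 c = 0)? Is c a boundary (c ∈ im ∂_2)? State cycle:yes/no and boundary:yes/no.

cycle:yes boundary:yes

n_0=10 n_1=29 n_2=18  [Q]
∂1: piv[bd,bg,bm,bn,bq,bt,by,dr,kn] rk=9  ker:dg,dm,dq,dt,dy,gm,gn,gq,gy,kr,mn,mq,mr,mt,my,nq,nr,nt,qr,rt
∂2: piv[bdq,bdt,bgm,bgq,bgy,bmq,dgm,dgy,dmq,dmr,dmy,dqr,drt,gmn,knr,mrt] rk=16  ker:gmq,gmy
∂1c = 0
c vs im∂2: reduces to 0 ⇒ boundary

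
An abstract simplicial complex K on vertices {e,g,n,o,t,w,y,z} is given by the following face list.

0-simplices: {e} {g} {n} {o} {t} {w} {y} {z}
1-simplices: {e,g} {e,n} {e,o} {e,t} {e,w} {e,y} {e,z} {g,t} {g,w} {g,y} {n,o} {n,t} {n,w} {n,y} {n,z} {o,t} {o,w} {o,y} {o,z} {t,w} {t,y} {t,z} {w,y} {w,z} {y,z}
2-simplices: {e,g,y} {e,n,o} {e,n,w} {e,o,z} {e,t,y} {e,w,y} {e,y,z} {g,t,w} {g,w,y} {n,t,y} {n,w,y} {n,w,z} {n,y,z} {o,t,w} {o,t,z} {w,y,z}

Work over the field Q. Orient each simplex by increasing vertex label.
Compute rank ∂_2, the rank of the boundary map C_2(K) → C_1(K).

n_0=8 n_1=25 n_2=16  [Q]
∂1: piv[eg,en,eo,et,ew,ey,ez] rk=7  ker:gt,gw,gy,no,nt,nw,ny,nz,ot,ow,oy,oz,tw,ty,tz,wy,wz,yz
∂2: piv[egy,eno,enw,eoz,ety,ewy,eyz,gtw,gwy,nty,nwy,nwz,nyz,otw,otz] rk=15  ker:wyz
rk∂_2=15

rank∂_2=15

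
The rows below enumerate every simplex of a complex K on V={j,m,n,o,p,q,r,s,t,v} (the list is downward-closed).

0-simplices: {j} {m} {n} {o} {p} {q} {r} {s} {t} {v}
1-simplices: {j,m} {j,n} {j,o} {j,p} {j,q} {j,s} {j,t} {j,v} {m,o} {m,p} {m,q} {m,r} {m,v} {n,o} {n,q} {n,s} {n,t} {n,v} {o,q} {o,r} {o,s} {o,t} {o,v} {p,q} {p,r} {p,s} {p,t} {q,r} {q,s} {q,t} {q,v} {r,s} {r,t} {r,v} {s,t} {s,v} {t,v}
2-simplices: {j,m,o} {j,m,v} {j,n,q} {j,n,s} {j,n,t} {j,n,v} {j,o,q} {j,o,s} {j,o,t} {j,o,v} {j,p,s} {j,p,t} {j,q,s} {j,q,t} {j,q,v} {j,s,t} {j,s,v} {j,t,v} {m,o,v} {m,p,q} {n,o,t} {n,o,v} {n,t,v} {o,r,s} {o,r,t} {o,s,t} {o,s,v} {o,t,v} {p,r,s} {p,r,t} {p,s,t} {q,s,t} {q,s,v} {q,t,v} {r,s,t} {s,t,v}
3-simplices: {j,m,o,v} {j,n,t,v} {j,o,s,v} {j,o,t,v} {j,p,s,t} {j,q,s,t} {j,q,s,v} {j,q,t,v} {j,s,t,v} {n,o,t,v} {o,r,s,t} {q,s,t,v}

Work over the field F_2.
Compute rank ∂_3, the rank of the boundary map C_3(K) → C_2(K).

n_0=10 n_1=37 n_2=36 n_3=12  [Z2]
∂1: piv[jm,jn,jo,jp,jq,js,jt,jv,mr] rk=9  ker:mo,mp,mq,mv,no,nq,ns,nt,nv,oq,or,os,ot,ov,pq,pr,ps,pt,qr,qs,qt,qv,rs,rt,rv,st,sv,tv
∂2: piv[jmo,jmv,jnq,jns,jnt,jnv,joq,jos,jot,jov,jps,jpt,jqs,jqt,jqv,jst,jsv,jtv,mpq,not,ors,ort,prs] rk=23  ker:mov,nov,ntv,ost,osv,otv,prt,pst,qst,qsv,qtv,rst,stv
∂3: piv[jmov,jntv,josv,jotv,jpst,jqst,jqsv,jqtv,jstv,notv,orst] rk=11  ker:qstv
rk∂_3=11

rank∂_3=11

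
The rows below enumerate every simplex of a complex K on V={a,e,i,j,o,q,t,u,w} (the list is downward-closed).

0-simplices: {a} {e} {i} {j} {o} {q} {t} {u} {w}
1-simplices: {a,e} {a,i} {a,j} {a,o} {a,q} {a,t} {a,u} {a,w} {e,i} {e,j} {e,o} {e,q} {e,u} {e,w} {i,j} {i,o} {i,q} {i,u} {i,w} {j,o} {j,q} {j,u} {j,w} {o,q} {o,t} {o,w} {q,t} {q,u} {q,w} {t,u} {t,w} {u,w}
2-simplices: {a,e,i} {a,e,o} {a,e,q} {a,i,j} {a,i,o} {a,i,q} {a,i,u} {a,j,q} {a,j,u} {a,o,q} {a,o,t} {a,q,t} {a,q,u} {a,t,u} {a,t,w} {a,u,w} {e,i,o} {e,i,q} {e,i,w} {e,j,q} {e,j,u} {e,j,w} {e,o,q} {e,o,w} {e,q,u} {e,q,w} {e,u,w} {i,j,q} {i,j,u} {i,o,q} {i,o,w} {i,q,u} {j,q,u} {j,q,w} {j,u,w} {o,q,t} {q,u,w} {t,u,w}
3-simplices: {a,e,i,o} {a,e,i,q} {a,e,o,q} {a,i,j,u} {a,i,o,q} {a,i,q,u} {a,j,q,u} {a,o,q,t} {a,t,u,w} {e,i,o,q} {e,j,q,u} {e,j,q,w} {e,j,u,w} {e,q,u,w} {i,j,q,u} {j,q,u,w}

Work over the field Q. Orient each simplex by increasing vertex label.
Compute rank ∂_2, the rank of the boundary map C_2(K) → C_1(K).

rank∂_2=23

n_0=9 n_1=32 n_2=38 n_3=16  [Q]
∂1: piv[ae,ai,aj,ao,aq,at,au,aw] rk=8  ker:ei,ej,eo,eq,eu,ew,ij,io,iq,iu,iw,jo,jq,ju,jw,oq,ot,ow,qt,qu,qw,tu,tw,uw
∂2: piv[aei,aeo,aeq,aij,aio,aiq,aiu,ajq,aju,aoq,aot,aqt,aqu,atu,atw,auw,eiw,ejq,eju,ejw,eow,eqw,euw] rk=23  ker:eio,eiq,eoq,equ,ijq,iju,ioq,iow,iqu,jqu,jqw,juw,oqt,quw,tuw
∂3: piv[aeio,aeiq,aeoq,aiju,aioq,aiqu,ajqu,aoqt,atuw,ejqu,ejqw,ejuw,equw,ijqu] rk=14  ker:eioq,jquw
rk∂_2=23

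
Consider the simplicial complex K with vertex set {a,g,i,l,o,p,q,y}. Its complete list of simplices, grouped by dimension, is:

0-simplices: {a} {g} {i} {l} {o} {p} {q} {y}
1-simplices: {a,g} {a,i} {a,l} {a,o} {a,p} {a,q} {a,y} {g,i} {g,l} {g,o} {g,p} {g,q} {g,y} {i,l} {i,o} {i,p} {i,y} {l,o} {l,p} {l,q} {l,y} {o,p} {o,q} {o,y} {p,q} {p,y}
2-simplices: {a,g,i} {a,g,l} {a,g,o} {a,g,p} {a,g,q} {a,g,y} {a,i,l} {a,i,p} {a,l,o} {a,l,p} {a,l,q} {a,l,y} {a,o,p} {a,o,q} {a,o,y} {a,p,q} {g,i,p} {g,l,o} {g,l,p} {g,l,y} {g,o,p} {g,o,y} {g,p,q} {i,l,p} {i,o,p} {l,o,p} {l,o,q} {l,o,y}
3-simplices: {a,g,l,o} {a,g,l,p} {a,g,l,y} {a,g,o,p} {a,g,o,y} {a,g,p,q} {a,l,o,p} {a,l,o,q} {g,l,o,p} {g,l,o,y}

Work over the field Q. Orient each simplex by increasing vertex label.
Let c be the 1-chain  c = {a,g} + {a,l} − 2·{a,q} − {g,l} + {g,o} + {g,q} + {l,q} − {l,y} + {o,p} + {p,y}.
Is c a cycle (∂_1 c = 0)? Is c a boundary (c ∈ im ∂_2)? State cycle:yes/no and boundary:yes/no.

cycle:yes boundary:no

n_0=8 n_1=26 n_2=28 n_3=10  [Q]
∂1: piv[ag,ai,al,ao,ap,aq,ay] rk=7  ker:gi,gl,go,gp,gq,gy,il,io,ip,iy,lo,lp,lq,ly,op,oq,oy,pq,py
∂2: piv[agi,agl,ago,agp,agq,agy,ail,aip,alo,alp,alq,aly,aop,aoq,aoy,apq,iop] rk=17  ker:gip,glo,glp,gly,gop,goy,gpq,ilp,lop,loq,loy
∂3: piv[aglo,aglp,agly,agop,agoy,agpq,alop,aloq,gloy] rk=9  ker:glop
∂1c = 0
c vs im∂2: residual ≠ 0 ⇒ not boundary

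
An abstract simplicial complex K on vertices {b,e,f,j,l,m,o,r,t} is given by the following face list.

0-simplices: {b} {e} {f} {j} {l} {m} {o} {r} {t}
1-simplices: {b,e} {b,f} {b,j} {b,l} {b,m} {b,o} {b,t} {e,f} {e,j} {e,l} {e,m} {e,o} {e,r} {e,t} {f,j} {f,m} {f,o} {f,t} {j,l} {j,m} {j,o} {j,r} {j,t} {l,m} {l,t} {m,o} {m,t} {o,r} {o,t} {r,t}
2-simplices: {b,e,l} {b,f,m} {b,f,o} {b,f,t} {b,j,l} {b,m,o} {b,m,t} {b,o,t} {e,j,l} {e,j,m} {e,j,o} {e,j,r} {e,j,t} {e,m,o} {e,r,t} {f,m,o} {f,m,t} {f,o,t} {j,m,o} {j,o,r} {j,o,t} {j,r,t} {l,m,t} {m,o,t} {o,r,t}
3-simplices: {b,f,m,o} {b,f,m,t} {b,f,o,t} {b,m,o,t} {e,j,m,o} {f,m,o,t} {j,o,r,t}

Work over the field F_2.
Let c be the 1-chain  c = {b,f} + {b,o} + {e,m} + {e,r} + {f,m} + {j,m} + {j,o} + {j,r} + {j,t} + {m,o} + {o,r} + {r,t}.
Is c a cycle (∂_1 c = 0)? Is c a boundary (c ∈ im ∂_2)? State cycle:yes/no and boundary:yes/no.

cycle:yes boundary:yes

n_0=9 n_1=30 n_2=25 n_3=7  [Z2]
∂1: piv[be,bf,bj,bl,bm,bo,bt,er] rk=8  ker:ef,ej,el,em,eo,et,fj,fm,fo,ft,jl,jm,jo,jr,jt,lm,lt,mo,mt,or,ot,rt
∂2: piv[bel,bfm,bfo,bft,bjl,bmo,bmt,bot,ejl,ejm,ejo,ejr,ejt,emo,ert,jor,jot,lmt] rk=18  ker:fmo,fmt,fot,jmo,jrt,mot,ort
∂3: piv[bfmo,bfmt,bfot,bmot,ejmo,jort] rk=6  ker:fmot
∂1c = 0
c vs im∂2: reduces to 0 ⇒ boundary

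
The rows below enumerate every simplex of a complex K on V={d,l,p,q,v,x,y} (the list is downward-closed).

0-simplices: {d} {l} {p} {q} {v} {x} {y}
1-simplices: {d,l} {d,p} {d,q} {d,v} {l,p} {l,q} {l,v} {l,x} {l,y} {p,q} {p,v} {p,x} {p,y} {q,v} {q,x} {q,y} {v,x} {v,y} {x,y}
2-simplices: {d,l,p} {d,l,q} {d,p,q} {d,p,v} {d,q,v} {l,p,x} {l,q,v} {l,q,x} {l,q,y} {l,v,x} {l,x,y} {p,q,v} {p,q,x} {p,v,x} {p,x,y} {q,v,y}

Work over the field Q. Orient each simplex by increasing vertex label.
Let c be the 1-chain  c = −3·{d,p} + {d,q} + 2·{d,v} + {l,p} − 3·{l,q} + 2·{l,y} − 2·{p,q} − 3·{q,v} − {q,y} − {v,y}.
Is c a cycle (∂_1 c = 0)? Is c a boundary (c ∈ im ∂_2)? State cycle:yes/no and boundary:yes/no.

n_0=7 n_1=19 n_2=16  [Q]
∂1: piv[dl,dp,dq,dv,lx,ly] rk=6  ker:lp,lq,lv,pq,pv,px,py,qv,qx,qy,vx,vy,xy
∂2: piv[dlp,dlq,dpq,dpv,dqv,lpx,lqv,lqx,lqy,lvx,lxy,pxy,qvy] rk=13  ker:pqv,pqx,pvx
∂1c = 0
c vs im∂2: reduces to 0 ⇒ boundary

cycle:yes boundary:yes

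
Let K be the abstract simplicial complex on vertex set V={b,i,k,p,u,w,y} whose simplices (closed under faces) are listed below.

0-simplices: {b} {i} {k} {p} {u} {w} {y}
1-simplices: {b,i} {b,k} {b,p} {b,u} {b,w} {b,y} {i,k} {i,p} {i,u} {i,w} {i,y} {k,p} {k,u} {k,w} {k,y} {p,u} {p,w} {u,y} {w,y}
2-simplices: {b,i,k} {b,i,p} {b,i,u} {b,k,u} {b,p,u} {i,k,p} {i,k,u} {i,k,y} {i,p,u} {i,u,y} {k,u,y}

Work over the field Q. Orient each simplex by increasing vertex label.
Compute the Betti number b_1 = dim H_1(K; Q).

n_0=7 n_1=19 n_2=11  [Q]
∂1: piv[bi,bk,bp,bu,bw,by] rk=6  ker:ik,ip,iu,iw,iy,kp,ku,kw,ky,pu,pw,uy,wy
∂2: piv[bik,bip,biu,bku,bpu,ikp,iky,iuy] rk=8  ker:iku,ipu,kuy
b_1=(19−6)−8=5

b_1=5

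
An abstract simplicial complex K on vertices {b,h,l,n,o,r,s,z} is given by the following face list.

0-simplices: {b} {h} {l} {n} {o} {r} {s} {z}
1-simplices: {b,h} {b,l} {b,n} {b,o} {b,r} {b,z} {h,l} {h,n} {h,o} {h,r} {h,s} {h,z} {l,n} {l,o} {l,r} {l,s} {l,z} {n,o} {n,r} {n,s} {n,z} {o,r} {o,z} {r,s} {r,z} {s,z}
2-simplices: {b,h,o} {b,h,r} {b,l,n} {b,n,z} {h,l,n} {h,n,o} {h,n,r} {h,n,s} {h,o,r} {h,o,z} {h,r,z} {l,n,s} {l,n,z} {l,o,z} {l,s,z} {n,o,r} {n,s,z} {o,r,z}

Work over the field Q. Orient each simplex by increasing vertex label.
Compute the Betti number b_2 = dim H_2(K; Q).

n_0=8 n_1=26 n_2=18  [Q]
∂1: piv[bh,bl,bn,bo,br,bz,hs] rk=7  ker:hl,hn,ho,hr,hz,ln,lo,lr,ls,lz,no,nr,ns,nz,or,oz,rs,rz,sz
∂2: piv[bho,bhr,bln,bnz,hln,hno,hnr,hns,hor,hoz,hrz,lns,lnz,loz,lsz] rk=15  ker:nor,nsz,orz
b_2=(18−15)−0=3

b_2=3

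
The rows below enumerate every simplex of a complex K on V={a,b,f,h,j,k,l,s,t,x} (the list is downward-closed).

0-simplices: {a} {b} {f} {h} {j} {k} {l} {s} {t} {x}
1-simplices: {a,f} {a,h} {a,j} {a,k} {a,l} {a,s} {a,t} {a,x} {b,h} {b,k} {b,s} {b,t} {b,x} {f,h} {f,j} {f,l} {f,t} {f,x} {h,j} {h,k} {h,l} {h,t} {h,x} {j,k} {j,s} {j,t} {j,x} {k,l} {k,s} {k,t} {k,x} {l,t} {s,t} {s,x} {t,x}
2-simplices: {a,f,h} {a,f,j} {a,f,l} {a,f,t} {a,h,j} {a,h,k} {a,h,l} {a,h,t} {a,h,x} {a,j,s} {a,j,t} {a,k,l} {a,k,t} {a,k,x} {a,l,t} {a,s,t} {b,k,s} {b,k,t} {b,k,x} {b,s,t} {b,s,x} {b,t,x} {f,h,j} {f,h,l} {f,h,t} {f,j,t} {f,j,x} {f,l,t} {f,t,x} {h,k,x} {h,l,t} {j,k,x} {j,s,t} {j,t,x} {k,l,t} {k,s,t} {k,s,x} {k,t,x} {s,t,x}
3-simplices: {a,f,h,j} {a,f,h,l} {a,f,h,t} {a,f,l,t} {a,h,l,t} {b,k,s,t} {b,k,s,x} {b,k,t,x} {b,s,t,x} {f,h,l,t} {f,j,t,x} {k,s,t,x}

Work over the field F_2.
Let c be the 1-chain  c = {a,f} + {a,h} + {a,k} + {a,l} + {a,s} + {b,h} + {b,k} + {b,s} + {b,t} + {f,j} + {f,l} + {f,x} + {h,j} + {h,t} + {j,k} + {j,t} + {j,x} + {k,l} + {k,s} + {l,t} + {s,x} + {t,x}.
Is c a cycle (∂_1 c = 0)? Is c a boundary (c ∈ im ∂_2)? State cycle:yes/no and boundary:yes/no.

n_0=10 n_1=35 n_2=39 n_3=12  [Z2]
∂1: piv[af,ah,aj,ak,al,as,at,ax,bh] rk=9  ker:bk,bs,bt,bx,fh,fj,fl,ft,fx,hj,hk,hl,ht,hx,jk,js,jt,jx,kl,ks,kt,kx,lt,st,sx,tx
∂2: piv[afh,afj,afl,aft,ahj,ahk,ahl,aht,ahx,ajs,ajt,akl,akt,akx,alt,ast,bks,bkt,bkx,bst,bsx,btx,fjx,ftx,jkx] rk=25  ker:fhj,fhl,fht,fjt,flt,hkx,hlt,jst,jtx,klt,kst,ksx,ktx,stx
∂3: piv[afhj,afhl,afht,aflt,ahlt,bkst,bksx,bktx,bstx,fjtx] rk=10  ker:fhlt,kstx
∂1c = {a} + {j} + {k} + {t}

cycle:no boundary:no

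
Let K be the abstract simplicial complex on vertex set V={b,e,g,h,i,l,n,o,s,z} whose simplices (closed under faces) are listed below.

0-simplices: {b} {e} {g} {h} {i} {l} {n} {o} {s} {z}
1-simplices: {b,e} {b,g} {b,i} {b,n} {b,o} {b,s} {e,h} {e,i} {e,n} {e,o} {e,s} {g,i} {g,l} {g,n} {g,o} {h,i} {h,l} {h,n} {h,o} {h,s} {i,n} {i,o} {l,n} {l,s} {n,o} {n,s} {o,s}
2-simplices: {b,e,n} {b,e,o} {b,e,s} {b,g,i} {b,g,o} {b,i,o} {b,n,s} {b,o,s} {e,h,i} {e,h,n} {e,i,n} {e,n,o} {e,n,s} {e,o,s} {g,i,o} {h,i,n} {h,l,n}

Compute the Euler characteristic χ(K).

n_0=10 n_1=27 n_2=17
χ=+10−27+17=0

χ(K)=0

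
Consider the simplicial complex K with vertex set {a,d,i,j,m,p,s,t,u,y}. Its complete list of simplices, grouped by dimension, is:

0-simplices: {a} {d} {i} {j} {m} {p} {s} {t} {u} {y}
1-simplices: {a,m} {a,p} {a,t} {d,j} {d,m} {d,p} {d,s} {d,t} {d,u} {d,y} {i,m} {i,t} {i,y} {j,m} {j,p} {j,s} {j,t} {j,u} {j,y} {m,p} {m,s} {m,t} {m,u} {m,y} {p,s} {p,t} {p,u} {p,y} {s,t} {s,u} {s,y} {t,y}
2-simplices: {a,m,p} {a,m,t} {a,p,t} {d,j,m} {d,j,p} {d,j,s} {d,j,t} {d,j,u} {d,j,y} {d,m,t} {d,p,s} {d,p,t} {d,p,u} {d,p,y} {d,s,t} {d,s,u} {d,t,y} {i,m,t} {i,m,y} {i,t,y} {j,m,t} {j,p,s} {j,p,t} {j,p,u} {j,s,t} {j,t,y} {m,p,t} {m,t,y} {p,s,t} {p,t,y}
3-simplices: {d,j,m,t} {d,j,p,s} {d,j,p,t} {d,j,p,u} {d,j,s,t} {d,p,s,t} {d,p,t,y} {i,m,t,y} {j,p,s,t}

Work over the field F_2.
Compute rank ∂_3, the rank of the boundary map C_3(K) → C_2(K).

rank∂_3=8

n_0=10 n_1=32 n_2=30 n_3=9  [Z2]
∂1: piv[am,ap,at,dj,dm,ds,du,dy,im] rk=9  ker:dp,dt,it,iy,jm,jp,js,jt,ju,jy,mp,ms,mt,mu,my,ps,pt,pu,py,st,su,sy,ty
∂2: piv[amp,amt,apt,djm,djp,djs,djt,dju,djy,dmt,dps,dpt,dpu,dpy,dst,dsu,dty,imt,imy,ity] rk=20  ker:jmt,jps,jpt,jpu,jst,jty,mpt,mty,pst,pty
∂3: piv[djmt,djps,djpt,djpu,djst,dpst,dpty,imty] rk=8  ker:jpst
rk∂_3=8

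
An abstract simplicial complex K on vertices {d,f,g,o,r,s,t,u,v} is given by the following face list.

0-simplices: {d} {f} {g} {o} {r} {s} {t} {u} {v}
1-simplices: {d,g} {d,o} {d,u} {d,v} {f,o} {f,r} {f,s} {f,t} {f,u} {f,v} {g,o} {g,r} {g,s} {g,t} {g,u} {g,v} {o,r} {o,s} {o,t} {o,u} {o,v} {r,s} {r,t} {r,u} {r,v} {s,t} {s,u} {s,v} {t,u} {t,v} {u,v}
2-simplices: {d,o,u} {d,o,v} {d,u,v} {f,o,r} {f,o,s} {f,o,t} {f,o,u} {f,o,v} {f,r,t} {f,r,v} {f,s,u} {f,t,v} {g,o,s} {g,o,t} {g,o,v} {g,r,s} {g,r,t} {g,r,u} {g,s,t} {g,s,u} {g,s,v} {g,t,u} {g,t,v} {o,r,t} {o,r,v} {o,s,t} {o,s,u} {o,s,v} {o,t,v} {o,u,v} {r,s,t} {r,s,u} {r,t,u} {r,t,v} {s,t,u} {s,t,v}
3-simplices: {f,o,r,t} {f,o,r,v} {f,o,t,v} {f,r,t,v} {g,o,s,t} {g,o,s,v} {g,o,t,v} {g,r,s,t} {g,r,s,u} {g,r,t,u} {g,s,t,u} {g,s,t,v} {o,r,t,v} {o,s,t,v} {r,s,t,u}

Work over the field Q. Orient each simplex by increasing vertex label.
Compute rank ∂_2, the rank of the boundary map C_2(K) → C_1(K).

n_0=9 n_1=31 n_2=36 n_3=15  [Q]
∂1: piv[dg,do,du,dv,fo,fr,fs,ft] rk=8  ker:fu,fv,go,gr,gs,gt,gu,gv,or,os,ot,ou,ov,rs,rt,ru,rv,st,su,sv,tu,tv,uv
∂2: piv[dou,dov,duv,for,fos,fot,fou,fov,frt,frv,fsu,ftv,gos,got,gov,grs,grt,gru,gst,gsu,gsv,gtu] rk=22  ker:gtv,ort,orv,ost,osu,osv,otv,ouv,rst,rsu,rtu,rtv,stu,stv
∂3: piv[fort,forv,fotv,frtv,gost,gosv,gotv,grst,grsu,grtu,gstu,gstv] rk=12  ker:ortv,ostv,rstu
rk∂_2=22

rank∂_2=22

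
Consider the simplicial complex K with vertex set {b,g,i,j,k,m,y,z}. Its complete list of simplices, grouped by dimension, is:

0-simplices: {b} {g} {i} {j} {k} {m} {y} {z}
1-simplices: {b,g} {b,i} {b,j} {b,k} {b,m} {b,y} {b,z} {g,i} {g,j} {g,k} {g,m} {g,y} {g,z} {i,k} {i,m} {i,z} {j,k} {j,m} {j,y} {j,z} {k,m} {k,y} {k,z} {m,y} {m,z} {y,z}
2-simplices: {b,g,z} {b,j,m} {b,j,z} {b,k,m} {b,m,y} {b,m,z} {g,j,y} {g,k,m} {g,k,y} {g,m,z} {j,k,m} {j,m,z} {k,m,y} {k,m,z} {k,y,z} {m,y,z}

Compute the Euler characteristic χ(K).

n_0=8 n_1=26 n_2=16
χ=+8−26+16=-2

χ(K)=-2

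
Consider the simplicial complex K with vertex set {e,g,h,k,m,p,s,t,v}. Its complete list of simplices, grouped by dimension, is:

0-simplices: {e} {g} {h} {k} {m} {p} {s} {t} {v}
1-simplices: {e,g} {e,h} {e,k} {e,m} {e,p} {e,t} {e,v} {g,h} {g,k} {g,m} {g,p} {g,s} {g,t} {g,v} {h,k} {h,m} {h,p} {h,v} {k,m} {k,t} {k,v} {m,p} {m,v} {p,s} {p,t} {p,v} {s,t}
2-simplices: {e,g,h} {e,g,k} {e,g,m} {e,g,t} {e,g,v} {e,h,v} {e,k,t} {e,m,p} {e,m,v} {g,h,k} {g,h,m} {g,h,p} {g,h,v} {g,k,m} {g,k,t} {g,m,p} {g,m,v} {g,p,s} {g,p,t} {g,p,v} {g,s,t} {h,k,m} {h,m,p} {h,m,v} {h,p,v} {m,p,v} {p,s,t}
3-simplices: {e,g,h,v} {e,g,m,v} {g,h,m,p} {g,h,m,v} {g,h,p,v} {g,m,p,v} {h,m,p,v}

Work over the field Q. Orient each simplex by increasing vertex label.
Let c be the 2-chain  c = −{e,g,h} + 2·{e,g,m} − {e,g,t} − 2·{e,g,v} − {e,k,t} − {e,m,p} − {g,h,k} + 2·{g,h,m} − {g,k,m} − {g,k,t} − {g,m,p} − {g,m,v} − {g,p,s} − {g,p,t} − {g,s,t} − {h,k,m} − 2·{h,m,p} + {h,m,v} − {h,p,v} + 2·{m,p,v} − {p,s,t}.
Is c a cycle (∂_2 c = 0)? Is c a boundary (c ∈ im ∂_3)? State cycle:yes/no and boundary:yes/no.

n_0=9 n_1=27 n_2=27 n_3=7  [Q]
∂1: piv[eg,eh,ek,em,ep,et,ev,gs] rk=8  ker:gh,gk,gm,gp,gt,gv,hk,hm,hp,hv,km,kt,kv,mp,mv,ps,pt,pv,st
∂2: piv[egh,egk,egm,egt,egv,ehv,ekt,emp,emv,ghk,ghm,ghp,gkm,gmp,gps,gpt,gpv,gst] rk=18  ker:ghv,gkt,gmv,hkm,hmp,hmv,hpv,mpv,pst
∂3: piv[eghv,egmv,ghmp,ghmv,ghpv,gmpv] rk=6  ker:hmpv
∂2c = −2·{e,g} + {e,h} − {e,k} − 3·{e,m} + {e,p} + 2·{e,t} + 2·{e,v} − {g,k} − {g,m} − {g,p} + 2·{g,t} − {g,v} − 2·{h,k} + 2·{h,m} + {h,p} − 2·{k,m} − 2·{k,t} − 2·{m,p} − 2·{m,v} − 2·{p,s} + {p,v} − 2·{s,t}

cycle:no boundary:no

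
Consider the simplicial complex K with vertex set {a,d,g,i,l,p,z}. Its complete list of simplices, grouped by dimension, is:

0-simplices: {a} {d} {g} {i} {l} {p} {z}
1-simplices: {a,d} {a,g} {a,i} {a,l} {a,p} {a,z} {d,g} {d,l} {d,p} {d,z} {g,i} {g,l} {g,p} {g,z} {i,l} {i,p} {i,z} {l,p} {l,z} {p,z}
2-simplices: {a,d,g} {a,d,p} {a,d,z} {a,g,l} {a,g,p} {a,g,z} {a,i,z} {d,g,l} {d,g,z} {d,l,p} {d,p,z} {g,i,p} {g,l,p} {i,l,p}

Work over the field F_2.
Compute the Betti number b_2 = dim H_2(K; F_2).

b_2=2

n_0=7 n_1=20 n_2=14  [Z2]
∂1: piv[ad,ag,ai,al,ap,az] rk=6  ker:dg,dl,dp,dz,gi,gl,gp,gz,il,ip,iz,lp,lz,pz
∂2: piv[adg,adp,adz,agl,agp,agz,aiz,dgl,dlp,dpz,gip,ilp] rk=12  ker:dgz,glp
b_2=(14−12)−0=2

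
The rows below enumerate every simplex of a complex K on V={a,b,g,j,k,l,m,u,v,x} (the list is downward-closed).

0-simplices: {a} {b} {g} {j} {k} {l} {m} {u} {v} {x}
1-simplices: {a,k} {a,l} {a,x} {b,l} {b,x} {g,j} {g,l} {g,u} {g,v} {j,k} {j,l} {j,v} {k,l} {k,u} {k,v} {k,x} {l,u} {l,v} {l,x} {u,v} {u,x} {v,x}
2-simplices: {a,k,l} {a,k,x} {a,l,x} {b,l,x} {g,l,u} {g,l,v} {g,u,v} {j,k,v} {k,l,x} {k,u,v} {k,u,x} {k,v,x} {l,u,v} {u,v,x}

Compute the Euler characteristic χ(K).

n_0=10 n_1=22 n_2=14
χ=+10−22+14=2

χ(K)=2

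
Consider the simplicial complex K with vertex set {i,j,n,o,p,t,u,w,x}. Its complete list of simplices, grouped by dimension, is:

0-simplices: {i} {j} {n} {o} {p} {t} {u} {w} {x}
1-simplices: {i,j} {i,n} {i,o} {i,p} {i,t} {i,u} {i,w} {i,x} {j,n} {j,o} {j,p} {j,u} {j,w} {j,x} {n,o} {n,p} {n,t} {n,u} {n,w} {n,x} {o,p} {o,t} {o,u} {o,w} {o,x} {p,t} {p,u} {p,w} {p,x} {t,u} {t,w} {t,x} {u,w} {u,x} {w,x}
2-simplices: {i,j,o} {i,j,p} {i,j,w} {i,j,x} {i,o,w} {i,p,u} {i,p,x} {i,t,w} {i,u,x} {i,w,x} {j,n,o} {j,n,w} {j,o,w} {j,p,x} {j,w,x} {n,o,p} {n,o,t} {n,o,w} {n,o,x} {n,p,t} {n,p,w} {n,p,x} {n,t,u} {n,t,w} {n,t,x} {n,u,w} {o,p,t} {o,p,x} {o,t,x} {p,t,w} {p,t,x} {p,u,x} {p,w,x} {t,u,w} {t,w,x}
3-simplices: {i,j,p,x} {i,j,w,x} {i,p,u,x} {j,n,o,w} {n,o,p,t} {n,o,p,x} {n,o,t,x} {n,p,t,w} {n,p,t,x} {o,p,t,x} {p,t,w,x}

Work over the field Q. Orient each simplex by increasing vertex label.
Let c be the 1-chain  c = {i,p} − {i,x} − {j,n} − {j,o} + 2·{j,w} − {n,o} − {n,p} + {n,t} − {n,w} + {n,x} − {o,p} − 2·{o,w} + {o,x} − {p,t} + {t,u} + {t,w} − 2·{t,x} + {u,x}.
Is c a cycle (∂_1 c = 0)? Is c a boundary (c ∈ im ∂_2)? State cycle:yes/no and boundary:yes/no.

n_0=9 n_1=35 n_2=35 n_3=11  [Q]
∂1: piv[ij,in,io,ip,it,iu,iw,ix] rk=8  ker:jn,jo,jp,ju,jw,jx,no,np,nt,nu,nw,nx,op,ot,ou,ow,ox,pt,pu,pw,px,tu,tw,tx,uw,ux,wx
∂2: piv[ijo,ijp,ijw,ijx,iow,ipu,ipx,itw,iux,iwx,jno,jnw,nop,not,nox,npt,npw,npx,ntu,ntw,ntx,nuw,pwx] rk=23  ker:jow,jpx,jwx,now,opt,opx,otx,ptw,ptx,pux,tuw,twx
∂3: piv[ijpx,ijwx,ipux,jnow,nopt,nopx,notx,nptw,nptx,ptwx] rk=10  ker:optx
∂1c = 0
c vs im∂2: residual ≠ 0 ⇒ not boundary

cycle:yes boundary:no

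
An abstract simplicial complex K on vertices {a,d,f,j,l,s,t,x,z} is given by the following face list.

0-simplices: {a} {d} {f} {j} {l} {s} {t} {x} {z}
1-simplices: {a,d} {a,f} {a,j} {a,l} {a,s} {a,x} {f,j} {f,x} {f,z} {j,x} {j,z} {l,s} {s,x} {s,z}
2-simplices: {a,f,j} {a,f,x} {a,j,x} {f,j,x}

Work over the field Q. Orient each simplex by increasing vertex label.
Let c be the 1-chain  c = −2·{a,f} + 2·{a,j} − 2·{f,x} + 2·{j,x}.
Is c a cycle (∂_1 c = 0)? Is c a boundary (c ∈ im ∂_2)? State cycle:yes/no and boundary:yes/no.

n_0=9 n_1=14 n_2=4  [Q]
∂1: piv[ad,af,aj,al,as,ax,fz] rk=7  ker:fj,fx,jx,jz,ls,sx,sz
∂2: piv[afj,afx,ajx] rk=3  ker:fjx
∂1c = 0
c vs im∂2: reduces to 0 ⇒ boundary

cycle:yes boundary:yes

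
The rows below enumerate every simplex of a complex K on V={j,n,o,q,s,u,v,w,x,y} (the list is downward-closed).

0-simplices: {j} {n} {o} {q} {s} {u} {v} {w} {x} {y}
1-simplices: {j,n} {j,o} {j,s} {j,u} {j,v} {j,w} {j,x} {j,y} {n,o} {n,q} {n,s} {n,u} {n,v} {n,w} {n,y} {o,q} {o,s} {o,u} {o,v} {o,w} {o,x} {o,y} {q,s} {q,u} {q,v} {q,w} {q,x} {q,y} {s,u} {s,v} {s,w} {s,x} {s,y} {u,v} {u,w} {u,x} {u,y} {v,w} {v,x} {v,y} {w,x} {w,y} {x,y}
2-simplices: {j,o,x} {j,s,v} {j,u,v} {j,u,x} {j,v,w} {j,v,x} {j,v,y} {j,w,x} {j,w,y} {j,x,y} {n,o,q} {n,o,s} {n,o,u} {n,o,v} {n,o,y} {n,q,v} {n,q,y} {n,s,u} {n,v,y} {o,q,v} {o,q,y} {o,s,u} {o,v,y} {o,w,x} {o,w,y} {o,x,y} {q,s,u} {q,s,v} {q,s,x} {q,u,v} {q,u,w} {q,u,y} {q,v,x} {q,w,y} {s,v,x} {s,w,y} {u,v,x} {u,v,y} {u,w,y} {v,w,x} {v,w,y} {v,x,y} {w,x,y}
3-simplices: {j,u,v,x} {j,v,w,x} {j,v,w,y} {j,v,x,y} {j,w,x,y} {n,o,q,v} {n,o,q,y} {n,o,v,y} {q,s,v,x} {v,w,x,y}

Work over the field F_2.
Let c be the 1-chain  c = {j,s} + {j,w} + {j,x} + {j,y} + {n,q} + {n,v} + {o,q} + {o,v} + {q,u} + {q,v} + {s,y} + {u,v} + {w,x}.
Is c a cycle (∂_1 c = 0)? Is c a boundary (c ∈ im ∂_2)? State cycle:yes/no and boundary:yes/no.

n_0=10 n_1=43 n_2=43 n_3=10  [Z2]
∂1: piv[jn,jo,js,ju,jv,jw,jx,jy,nq] rk=9  ker:no,ns,nu,nv,nw,ny,oq,os,ou,ov,ow,ox,oy,qs,qu,qv,qw,qx,qy,su,sv,sw,sx,sy,uv,uw,ux,uy,vw,vx,vy,wx,wy,xy
∂2: piv[jox,jsv,juv,jux,jvw,jvx,jvy,jwx,jwy,jxy,noq,nos,nou,nov,noy,nqv,nqy,nsu,nvy,owx,owy,qsu,qsv,qsx,quv,quw,quy,qvx,qwy,swy] rk=30  ker:oqv,oqy,osu,ovy,oxy,svx,uvx,uvy,uwy,vwx,vwy,vxy,wxy
∂3: piv[juvx,jvwx,jvwy,jvxy,jwxy,noqv,noqy,novy,qsvx] rk=9  ker:vwxy
∂1c = 0
c vs im∂2: residual ≠ 0 ⇒ not boundary

cycle:yes boundary:no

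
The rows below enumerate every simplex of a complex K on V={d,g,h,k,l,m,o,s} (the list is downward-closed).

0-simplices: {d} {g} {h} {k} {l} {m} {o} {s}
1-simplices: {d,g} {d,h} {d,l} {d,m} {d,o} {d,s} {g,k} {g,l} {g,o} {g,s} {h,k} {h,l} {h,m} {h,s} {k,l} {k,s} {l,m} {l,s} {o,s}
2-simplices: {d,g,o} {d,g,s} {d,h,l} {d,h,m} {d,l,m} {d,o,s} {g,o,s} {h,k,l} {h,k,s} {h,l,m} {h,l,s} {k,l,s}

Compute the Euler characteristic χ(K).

χ(K)=1

n_0=8 n_1=19 n_2=12
χ=+8−19+12=1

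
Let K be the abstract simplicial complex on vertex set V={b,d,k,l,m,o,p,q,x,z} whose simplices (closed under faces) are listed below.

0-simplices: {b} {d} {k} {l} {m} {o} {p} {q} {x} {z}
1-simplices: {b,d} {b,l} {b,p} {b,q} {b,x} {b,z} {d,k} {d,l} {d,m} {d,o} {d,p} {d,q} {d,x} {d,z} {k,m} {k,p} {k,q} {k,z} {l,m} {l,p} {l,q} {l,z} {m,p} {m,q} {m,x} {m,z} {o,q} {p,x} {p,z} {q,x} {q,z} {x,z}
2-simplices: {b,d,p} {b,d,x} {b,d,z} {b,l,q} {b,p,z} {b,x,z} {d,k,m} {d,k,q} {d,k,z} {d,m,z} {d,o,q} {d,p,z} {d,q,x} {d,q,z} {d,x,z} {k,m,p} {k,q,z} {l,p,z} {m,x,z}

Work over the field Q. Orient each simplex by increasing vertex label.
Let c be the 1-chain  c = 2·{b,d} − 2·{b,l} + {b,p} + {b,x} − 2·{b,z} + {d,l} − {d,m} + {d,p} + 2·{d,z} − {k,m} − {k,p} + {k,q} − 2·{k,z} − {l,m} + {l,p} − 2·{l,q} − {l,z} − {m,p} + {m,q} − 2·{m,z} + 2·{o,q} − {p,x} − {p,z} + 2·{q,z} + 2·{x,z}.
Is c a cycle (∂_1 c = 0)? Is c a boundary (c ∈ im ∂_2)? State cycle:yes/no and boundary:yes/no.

n_0=10 n_1=32 n_2=19  [Q]
∂1: piv[bd,bl,bp,bq,bx,bz,dk,dm,do] rk=9  ker:dl,dp,dq,dx,dz,km,kp,kq,kz,lm,lp,lq,lz,mp,mq,mx,mz,oq,px,pz,qx,qz,xz
∂2: piv[bdp,bdx,bdz,blq,bpz,bxz,dkm,dkq,dkz,dmz,doq,dqx,dqz,kmp,lpz,mxz] rk=16  ker:dpz,dxz,kqz
∂1c = −{d} + 3·{k} + 2·{l} − {m} − 2·{o} + 3·{p} − 2·{x} − 2·{z}

cycle:no boundary:no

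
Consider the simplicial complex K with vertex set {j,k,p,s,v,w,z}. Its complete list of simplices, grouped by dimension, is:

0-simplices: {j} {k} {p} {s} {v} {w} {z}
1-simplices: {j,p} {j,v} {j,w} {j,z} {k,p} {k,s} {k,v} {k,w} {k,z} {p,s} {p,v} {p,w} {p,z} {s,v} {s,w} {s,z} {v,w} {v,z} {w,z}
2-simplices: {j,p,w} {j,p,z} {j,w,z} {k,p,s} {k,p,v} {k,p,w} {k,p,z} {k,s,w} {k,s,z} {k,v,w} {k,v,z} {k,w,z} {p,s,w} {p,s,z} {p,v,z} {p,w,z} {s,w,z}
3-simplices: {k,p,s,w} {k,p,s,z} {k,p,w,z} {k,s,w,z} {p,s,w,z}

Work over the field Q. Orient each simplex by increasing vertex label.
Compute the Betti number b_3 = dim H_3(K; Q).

n_0=7 n_1=19 n_2=17 n_3=5  [Q]
∂1: piv[jp,jv,jw,jz,kp,ks] rk=6  ker:kv,kw,kz,ps,pv,pw,pz,sv,sw,sz,vw,vz,wz
∂2: piv[jpw,jpz,jwz,kps,kpv,kpw,kpz,ksw,ksz,kvw,kvz] rk=11  ker:kwz,psw,psz,pvz,pwz,swz
∂3: piv[kpsw,kpsz,kpwz,kswz] rk=4  ker:pswz
b_3=(5−4)−0=1

b_3=1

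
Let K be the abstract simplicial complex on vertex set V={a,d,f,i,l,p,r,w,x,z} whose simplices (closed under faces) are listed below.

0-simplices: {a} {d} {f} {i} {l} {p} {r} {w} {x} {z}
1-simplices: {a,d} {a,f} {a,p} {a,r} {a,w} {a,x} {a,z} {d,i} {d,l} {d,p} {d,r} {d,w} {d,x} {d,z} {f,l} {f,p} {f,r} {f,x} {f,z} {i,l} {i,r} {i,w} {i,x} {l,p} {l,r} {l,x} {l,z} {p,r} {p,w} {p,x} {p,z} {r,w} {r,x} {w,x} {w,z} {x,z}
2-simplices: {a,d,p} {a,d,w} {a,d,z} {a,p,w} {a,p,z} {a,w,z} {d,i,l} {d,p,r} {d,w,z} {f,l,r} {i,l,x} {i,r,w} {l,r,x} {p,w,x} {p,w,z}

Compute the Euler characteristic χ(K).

χ(K)=-11

n_0=10 n_1=36 n_2=15
χ=+10−36+15=-11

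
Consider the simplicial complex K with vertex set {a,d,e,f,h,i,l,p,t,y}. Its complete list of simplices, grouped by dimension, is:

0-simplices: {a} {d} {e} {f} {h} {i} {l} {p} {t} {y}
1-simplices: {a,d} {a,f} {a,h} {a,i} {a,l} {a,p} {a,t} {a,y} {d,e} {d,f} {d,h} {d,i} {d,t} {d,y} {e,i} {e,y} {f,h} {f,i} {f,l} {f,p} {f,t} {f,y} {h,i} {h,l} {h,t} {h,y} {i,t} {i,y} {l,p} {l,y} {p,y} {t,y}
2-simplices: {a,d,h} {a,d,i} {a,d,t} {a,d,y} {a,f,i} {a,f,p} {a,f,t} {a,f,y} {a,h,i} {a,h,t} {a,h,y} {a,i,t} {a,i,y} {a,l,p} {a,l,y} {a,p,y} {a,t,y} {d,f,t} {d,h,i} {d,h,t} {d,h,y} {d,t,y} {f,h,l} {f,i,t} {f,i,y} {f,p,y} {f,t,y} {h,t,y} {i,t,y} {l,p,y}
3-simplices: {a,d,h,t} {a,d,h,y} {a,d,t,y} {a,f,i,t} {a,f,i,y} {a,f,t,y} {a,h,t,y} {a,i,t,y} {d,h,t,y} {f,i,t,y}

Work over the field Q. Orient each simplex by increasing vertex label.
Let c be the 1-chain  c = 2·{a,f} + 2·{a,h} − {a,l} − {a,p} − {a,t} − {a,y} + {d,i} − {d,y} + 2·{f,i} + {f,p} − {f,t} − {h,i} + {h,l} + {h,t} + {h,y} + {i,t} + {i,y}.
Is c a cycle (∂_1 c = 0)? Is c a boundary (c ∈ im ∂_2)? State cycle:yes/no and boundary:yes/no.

n_0=10 n_1=32 n_2=30 n_3=10  [Q]
∂1: piv[ad,af,ah,ai,al,ap,at,ay,de] rk=9  ker:df,dh,di,dt,dy,ei,ey,fh,fi,fl,fp,ft,fy,hi,hl,ht,hy,it,iy,lp,ly,py,ty
∂2: piv[adh,adi,adt,ady,afi,afp,aft,afy,ahi,aht,ahy,ait,aiy,alp,aly,apy,aty,dft,fhl] rk=19  ker:dhi,dht,dhy,dty,fit,fiy,fpy,fty,hty,ity,lpy
∂3: piv[adht,adhy,adty,afit,afiy,afty,ahty,aity] rk=8  ker:dhty,fity
∂1c = 0
c vs im∂2: residual ≠ 0 ⇒ not boundary

cycle:yes boundary:no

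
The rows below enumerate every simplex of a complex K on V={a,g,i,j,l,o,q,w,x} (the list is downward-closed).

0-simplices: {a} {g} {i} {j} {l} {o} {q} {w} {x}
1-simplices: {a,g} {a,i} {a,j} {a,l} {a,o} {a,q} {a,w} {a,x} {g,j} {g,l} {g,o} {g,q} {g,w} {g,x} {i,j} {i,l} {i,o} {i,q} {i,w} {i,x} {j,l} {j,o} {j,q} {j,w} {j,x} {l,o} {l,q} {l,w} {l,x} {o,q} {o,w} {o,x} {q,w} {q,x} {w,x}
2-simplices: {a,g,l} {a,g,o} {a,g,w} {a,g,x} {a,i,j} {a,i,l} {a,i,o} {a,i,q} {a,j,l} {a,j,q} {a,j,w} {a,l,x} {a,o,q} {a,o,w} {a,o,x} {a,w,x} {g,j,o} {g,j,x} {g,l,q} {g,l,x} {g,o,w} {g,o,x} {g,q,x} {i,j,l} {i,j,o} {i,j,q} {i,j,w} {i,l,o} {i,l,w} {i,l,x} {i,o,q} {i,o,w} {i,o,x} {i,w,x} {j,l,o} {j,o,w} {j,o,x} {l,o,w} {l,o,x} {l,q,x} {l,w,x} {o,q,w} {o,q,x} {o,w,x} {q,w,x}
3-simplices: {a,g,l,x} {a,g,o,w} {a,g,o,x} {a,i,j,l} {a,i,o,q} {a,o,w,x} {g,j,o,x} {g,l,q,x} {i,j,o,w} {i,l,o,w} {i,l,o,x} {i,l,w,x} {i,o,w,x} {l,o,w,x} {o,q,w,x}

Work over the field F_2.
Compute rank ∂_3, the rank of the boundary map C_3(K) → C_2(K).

rank∂_3=14

n_0=9 n_1=35 n_2=45 n_3=15  [Z2]
∂1: piv[ag,ai,aj,al,ao,aq,aw,ax] rk=8  ker:gj,gl,go,gq,gw,gx,ij,il,io,iq,iw,ix,jl,jo,jq,jw,jx,lo,lq,lw,lx,oq,ow,ox,qw,qx,wx
∂2: piv[agl,ago,agw,agx,aij,ail,aio,aiq,ajl,ajq,ajw,alx,aoq,aow,aox,awx,gjo,gjx,glq,gqx,ijo,ijw,ilo,ilw,ilx,oqw,oqx] rk=27  ker:glx,gow,gox,ijl,ijq,ioq,iow,iox,iwx,jlo,jow,jox,low,lox,lqx,lwx,owx,qwx
∂3: piv[aglx,agow,agox,aijl,aioq,aowx,gjox,glqx,ijow,ilow,ilox,ilwx,iowx,oqwx] rk=14  ker:lowx
rk∂_3=14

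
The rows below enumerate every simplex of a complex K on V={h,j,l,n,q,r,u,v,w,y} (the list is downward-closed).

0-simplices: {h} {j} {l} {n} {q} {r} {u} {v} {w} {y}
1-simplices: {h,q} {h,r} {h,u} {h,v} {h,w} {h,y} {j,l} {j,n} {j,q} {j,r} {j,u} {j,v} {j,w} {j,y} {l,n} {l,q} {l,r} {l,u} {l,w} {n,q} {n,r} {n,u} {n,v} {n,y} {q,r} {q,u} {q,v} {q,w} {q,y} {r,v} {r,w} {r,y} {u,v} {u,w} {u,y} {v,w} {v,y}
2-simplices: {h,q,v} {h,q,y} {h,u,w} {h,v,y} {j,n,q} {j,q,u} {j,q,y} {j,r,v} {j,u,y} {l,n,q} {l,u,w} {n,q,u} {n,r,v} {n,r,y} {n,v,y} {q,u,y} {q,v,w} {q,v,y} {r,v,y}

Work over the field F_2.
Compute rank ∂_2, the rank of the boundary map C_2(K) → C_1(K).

rank∂_2=16

n_0=10 n_1=37 n_2=19  [Z2]
∂1: piv[hq,hr,hu,hv,hw,hy,jl,jn,jq] rk=9  ker:jr,ju,jv,jw,jy,ln,lq,lr,lu,lw,nq,nr,nu,nv,ny,qr,qu,qv,qw,qy,rv,rw,ry,uv,uw,uy,vw,vy
∂2: piv[hqv,hqy,huw,hvy,jnq,jqu,jqy,jrv,juy,lnq,luw,nqu,nrv,nry,nvy,qvw] rk=16  ker:quy,qvy,rvy
rk∂_2=16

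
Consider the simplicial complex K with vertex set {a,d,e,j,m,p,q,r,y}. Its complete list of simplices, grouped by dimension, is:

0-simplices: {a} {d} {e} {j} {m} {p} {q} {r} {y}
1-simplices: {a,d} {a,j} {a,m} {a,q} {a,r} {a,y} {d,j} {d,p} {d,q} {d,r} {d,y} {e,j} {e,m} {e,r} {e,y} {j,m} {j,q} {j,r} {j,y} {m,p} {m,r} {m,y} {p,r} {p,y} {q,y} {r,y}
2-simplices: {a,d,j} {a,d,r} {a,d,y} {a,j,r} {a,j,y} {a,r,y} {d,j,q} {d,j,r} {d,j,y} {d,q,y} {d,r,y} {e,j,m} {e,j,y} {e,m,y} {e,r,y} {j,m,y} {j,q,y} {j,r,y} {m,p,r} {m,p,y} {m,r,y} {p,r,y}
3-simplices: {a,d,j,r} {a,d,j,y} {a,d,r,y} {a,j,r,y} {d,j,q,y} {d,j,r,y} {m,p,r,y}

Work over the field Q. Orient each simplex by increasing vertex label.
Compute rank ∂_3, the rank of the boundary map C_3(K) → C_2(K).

n_0=9 n_1=26 n_2=22 n_3=7  [Q]
∂1: piv[ad,aj,am,aq,ar,ay,dp,ej] rk=8  ker:dj,dq,dr,dy,em,er,ey,jm,jq,jr,jy,mp,mr,my,pr,py,qy,ry
∂2: piv[adj,adr,ady,ajr,ajy,ary,djq,dqy,ejm,ejy,emy,ery,mpr,mpy,mry] rk=15  ker:djr,djy,dry,jmy,jqy,jry,pry
∂3: piv[adjr,adjy,adry,ajry,djqy,mpry] rk=6  ker:djry
rk∂_3=6

rank∂_3=6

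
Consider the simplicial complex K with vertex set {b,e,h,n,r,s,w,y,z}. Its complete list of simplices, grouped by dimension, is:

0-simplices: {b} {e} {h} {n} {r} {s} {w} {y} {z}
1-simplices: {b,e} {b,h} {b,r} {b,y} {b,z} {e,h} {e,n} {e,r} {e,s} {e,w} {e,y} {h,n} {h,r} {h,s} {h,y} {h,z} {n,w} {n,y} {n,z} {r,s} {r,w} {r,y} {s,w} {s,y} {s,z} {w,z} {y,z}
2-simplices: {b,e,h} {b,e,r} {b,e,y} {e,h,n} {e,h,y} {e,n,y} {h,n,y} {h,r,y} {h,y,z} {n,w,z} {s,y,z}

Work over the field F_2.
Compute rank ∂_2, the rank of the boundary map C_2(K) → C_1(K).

rank∂_2=10

n_0=9 n_1=27 n_2=11  [Z2]
∂1: piv[be,bh,br,by,bz,en,es,ew] rk=8  ker:eh,er,ey,hn,hr,hs,hy,hz,nw,ny,nz,rs,rw,ry,sw,sy,sz,wz,yz
∂2: piv[beh,ber,bey,ehn,ehy,eny,hry,hyz,nwz,syz] rk=10  ker:hny
rk∂_2=10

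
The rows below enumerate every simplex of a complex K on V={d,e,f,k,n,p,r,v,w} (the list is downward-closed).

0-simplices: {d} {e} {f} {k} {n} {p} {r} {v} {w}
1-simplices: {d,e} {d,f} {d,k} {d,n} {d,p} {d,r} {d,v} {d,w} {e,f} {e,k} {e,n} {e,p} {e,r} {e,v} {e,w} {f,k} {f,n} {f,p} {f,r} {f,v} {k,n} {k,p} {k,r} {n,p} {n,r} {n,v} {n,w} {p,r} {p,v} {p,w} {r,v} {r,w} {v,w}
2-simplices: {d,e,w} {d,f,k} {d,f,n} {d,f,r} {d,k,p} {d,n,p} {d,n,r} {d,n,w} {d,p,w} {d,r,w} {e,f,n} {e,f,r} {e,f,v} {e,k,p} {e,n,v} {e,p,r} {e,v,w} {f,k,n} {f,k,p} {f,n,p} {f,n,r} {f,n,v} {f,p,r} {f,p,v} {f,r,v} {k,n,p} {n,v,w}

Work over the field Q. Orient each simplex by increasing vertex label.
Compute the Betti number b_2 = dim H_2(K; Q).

b_2=4

n_0=9 n_1=33 n_2=27  [Q]
∂1: piv[de,df,dk,dn,dp,dr,dv,dw] rk=8  ker:ef,ek,en,ep,er,ev,ew,fk,fn,fp,fr,fv,kn,kp,kr,np,nr,nv,nw,pr,pv,pw,rv,rw,vw
∂2: piv[dew,dfk,dfn,dfr,dkp,dnp,dnr,dnw,dpw,drw,efn,efr,efv,ekp,env,epr,evw,fkn,fkp,fpr,fpv,frv,nvw] rk=23  ker:fnp,fnr,fnv,knp
b_2=(27−23)−0=4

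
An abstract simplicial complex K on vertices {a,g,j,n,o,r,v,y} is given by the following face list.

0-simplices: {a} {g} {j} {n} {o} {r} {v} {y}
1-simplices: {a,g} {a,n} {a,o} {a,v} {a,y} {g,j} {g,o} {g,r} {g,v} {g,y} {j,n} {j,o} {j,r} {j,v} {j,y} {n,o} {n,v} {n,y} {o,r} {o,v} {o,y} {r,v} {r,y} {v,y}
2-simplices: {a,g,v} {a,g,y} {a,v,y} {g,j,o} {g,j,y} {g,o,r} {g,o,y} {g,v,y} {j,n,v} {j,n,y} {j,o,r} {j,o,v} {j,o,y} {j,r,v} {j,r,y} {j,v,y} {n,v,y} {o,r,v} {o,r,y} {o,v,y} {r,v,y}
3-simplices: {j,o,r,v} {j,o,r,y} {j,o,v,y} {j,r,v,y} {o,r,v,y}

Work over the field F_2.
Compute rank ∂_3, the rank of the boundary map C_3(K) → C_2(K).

rank∂_3=4

n_0=8 n_1=24 n_2=21 n_3=5  [Z2]
∂1: piv[ag,an,ao,av,ay,gj,gr] rk=7  ker:go,gv,gy,jn,jo,jr,jv,jy,no,nv,ny,or,ov,oy,rv,ry,vy
∂2: piv[agv,agy,avy,gjo,gjy,gor,goy,jnv,jny,jor,jov,jrv,jry,jvy] rk=14  ker:gvy,joy,nvy,orv,ory,ovy,rvy
∂3: piv[jorv,jory,jovy,jrvy] rk=4  ker:orvy
rk∂_3=4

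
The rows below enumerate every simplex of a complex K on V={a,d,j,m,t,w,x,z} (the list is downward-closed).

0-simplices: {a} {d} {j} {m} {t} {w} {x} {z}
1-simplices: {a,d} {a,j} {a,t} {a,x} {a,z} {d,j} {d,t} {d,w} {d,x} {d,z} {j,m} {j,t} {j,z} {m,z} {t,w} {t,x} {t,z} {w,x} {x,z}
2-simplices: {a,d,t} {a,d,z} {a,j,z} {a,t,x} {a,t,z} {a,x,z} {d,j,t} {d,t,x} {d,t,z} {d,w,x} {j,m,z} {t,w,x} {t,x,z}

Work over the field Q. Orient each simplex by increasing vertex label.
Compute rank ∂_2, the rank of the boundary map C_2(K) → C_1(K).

rank∂_2=11

n_0=8 n_1=19 n_2=13  [Q]
∂1: piv[ad,aj,at,ax,az,dw,jm] rk=7  ker:dj,dt,dx,dz,jt,jz,mz,tw,tx,tz,wx,xz
∂2: piv[adt,adz,ajz,atx,atz,axz,djt,dtx,dwx,jmz,twx] rk=11  ker:dtz,txz
rk∂_2=11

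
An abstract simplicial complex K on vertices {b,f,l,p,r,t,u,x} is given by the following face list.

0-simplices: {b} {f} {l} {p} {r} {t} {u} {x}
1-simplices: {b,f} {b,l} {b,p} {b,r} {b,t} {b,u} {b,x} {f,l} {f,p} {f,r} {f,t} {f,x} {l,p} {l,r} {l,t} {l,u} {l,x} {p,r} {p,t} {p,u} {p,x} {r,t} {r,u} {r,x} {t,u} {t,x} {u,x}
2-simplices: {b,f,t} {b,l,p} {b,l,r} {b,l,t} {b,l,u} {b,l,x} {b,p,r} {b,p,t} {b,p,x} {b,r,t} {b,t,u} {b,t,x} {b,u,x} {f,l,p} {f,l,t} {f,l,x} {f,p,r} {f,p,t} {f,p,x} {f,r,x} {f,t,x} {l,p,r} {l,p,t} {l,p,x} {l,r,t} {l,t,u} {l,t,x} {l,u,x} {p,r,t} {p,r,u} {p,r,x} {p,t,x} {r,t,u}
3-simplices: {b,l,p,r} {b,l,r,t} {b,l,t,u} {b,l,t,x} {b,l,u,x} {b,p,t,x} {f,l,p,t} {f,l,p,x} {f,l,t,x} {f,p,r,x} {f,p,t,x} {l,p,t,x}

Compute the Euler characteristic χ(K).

χ(K)=2

n_0=8 n_1=27 n_2=33 n_3=12
χ=+8−27+33−12=2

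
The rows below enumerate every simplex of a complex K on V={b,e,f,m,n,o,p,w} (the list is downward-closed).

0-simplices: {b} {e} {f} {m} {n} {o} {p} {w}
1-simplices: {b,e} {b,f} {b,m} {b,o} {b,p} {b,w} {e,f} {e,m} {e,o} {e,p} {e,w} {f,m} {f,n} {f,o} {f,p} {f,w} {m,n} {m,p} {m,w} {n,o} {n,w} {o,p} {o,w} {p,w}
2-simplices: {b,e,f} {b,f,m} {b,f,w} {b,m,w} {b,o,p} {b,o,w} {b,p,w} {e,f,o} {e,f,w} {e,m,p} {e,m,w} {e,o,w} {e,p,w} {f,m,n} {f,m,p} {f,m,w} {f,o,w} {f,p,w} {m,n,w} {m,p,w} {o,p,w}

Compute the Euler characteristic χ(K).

n_0=8 n_1=24 n_2=21
χ=+8−24+21=5

χ(K)=5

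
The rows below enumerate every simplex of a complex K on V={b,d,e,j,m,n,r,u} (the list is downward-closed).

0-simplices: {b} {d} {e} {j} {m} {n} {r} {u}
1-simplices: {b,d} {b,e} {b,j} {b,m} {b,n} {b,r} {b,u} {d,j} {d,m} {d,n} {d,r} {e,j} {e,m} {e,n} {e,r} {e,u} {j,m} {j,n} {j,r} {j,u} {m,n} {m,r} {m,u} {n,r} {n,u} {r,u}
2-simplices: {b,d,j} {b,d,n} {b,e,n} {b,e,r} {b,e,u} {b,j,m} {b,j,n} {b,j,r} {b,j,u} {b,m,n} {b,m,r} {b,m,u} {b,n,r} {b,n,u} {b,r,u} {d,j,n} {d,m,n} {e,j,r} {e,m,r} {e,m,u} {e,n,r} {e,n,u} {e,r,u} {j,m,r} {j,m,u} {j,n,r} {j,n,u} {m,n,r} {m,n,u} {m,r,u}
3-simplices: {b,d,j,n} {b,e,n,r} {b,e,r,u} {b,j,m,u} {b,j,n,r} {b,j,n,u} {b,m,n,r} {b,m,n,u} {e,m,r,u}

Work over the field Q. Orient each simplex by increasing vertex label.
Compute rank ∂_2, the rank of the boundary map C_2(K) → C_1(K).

n_0=8 n_1=26 n_2=30 n_3=9  [Q]
∂1: piv[bd,be,bj,bm,bn,br,bu] rk=7  ker:dj,dm,dn,dr,ej,em,en,er,eu,jm,jn,jr,ju,mn,mr,mu,nr,nu,ru
∂2: piv[bdj,bdn,ben,ber,beu,bjm,bjn,bjr,bju,bmn,bmr,bmu,bnr,bnu,bru,dmn,ejr,emr] rk=18  ker:djn,emu,enr,enu,eru,jmr,jmu,jnr,jnu,mnr,mnu,mru
∂3: piv[bdjn,benr,beru,bjmu,bjnr,bjnu,bmnr,bmnu,emru] rk=9
rk∂_2=18

rank∂_2=18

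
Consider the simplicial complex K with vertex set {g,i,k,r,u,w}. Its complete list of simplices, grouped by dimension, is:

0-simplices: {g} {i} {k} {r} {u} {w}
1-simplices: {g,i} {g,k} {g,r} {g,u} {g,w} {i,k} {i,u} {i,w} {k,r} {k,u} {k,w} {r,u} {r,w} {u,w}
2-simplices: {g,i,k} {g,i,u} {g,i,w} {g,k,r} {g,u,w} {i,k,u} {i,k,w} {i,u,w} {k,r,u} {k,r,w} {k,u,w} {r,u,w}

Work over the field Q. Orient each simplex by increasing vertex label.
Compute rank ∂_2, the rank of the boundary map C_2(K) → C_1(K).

n_0=6 n_1=14 n_2=12  [Q]
∂1: piv[gi,gk,gr,gu,gw] rk=5  ker:ik,iu,iw,kr,ku,kw,ru,rw,uw
∂2: piv[gik,giu,giw,gkr,guw,iku,ikw,kru,krw] rk=9  ker:iuw,kuw,ruw
rk∂_2=9

rank∂_2=9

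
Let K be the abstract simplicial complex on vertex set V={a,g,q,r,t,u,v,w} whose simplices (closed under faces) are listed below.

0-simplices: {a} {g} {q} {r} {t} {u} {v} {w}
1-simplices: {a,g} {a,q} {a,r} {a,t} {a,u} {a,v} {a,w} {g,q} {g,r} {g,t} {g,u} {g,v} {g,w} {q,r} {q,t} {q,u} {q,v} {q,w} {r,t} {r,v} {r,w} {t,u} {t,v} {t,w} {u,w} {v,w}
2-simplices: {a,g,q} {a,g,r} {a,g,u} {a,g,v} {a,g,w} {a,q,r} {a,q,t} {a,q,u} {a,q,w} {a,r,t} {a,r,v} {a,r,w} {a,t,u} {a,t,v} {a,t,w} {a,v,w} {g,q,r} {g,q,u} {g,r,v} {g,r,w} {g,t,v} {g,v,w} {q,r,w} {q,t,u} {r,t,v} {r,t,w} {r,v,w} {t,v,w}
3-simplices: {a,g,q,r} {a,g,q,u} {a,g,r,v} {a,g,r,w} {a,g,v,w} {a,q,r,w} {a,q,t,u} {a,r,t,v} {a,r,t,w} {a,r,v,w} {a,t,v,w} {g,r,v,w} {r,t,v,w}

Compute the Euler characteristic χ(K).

n_0=8 n_1=26 n_2=28 n_3=13
χ=+8−26+28−13=-3

χ(K)=-3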